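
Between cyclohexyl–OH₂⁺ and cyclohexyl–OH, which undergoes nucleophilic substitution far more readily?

cyclohexyl–OH₂⁺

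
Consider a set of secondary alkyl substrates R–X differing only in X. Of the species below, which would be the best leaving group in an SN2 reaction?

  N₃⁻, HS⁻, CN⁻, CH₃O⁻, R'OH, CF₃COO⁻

The more stable X⁻ (or X) is on its own — i.e. the weaker a base it is — the better a leaving group it makes.
R'OH: pKₐ(R'OH₂⁺) ≈ -2.4
CF₃COO⁻: pKₐ(CF₃COOH) ≈ 0.2
N₃⁻: pKₐ(HN₃) ≈ 4.7
HS⁻: pKₐ(H₂S) ≈ 7
CN⁻: pKₐ(HCN) ≈ 9.2
CH₃O⁻: pKₐ(CH₃OH) ≈ 15.5

R'OH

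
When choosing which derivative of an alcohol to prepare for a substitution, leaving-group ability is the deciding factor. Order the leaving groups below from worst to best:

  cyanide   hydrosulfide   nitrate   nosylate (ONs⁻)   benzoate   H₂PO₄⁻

Leaving-group ability tracks the stability of the departed species; conjugate-acid pKₐ is the usual yardstick (lower pKₐ → better LG).
nosylate (ONs⁻): pKₐ(p-O₂NC₆H₄SO₃H) ≈ -3.5
nitrate: pKₐ(HNO₃) ≈ -1.3
H₂PO₄⁻: pKₐ(H₃PO₄) ≈ 2.1
benzoate: pKₐ(C₆H₅COOH) ≈ 4.2
hydrosulfide: pKₐ(H₂S) ≈ 7
cyanide: pKₐ(HCN) ≈ 9.2
Reversing gives the worst-to-best order requested.

cyanide < hydrosulfide < benzoate < H₂PO₄⁻ < nitrate < nosylate (ONs⁻)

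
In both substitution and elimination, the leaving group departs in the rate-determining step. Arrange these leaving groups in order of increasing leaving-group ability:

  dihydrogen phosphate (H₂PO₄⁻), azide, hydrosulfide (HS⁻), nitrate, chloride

The more stable X⁻ (or X) is on its own — i.e. the weaker a base it is — the better a leaving group it makes.
chloride: pKₐ(HCl) ≈ -7 — moderately weak base
nitrate: pKₐ(HNO₃) ≈ -1.3
dihydrogen phosphate (H₂PO₄⁻): pKₐ(H₃PO₄) ≈ 2.1 — moderate base; biological leaving group after further activation
azide: pKₐ(HN₃) ≈ 4.7
hydrosulfide (HS⁻): pKₐ(H₂S) ≈ 7
Reversing gives the worst-to-best order requested.

hydrosulfide (HS⁻) < azide < dihydrogen phosphate (H₂PO₄⁻) < nitrate < chloride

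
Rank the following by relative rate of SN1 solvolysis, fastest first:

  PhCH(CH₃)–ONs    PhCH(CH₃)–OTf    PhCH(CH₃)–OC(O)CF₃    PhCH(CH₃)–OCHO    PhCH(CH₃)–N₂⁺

With the same alkyl group throughout, only the leaving group differentiates the rates.
Leaving-group ability tracks the stability of the departed species; conjugate-acid pKₐ is the usual yardstick (lower pKₐ → better LG).
PhCH(CH₃)–N₂⁺ loses N₂: no meaningful conjugate acid; N₂ departs as an exceptionally stable neutral molecule
PhCH(CH₃)–OTf loses OTf⁻: pKₐ(CF₃SO₃H (triflic acid)) ≈ -14
PhCH(CH₃)–ONs loses ONs⁻: pKₐ(p-O₂NC₆H₄SO₃H) ≈ -3.5
PhCH(CH₃)–OC(O)CF₃ loses CF₃COO⁻: pKₐ(CF₃COOH) ≈ 0.2
PhCH(CH₃)–OCHO loses HCOO⁻: pKₐ(HCOOH) ≈ 3.8

PhCH(CH₃)–N₂⁺ > PhCH(CH₃)–OTf > PhCH(CH₃)–ONs > PhCH(CH₃)–OC(O)CF₃ > PhCH(CH₃)–OCHO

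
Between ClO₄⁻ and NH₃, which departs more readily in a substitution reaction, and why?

ClO₄⁻

ClO₄⁻ is the better leaving group.
pKₐ(HClO₄) ≈ -10 versus pKₐ(NH₄⁺) ≈ 9.2: ClO₄⁻ is the much weaker base.
Extremely weak base; rarely used for safety reasons.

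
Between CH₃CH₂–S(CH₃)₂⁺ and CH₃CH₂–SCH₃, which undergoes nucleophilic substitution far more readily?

From CH₃CH₂–SCH₃ the departing group would be RS⁻ (pKₐ(RSH (a thiol)) ≈ 10.5). Moderately basic; rarely leaves without activation.
From CH₃CH₂–S(CH₃)₂⁺ the leaving group is SR'₂ (pKₐ(R'₂SH⁺) ≈ -7). Neutral; leaves from a sulfonium salt (R–SR'₂⁺).
(In practice CH₃CH₂–S(CH₃)₂⁺ is made from CH₃CH₂–SCH₃ by S-methylation with CH₃I, allowing neutral dimethyl sulfide, rather than methanethiolate, to depart.)

CH₃CH₂–S(CH₃)₂⁺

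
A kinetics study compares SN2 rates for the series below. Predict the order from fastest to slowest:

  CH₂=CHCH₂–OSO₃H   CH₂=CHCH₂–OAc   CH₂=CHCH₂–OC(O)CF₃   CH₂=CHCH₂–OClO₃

Identical carbon frameworks mean the comparison reduces to leaving-group quality.
A good leaving group is a weak base: the lower the pKₐ of its conjugate acid, the more readily it departs.
CH₂=CHCH₂–OClO₃ loses ClO₄⁻: pKₐ(HClO₄) ≈ -10
CH₂=CHCH₂–OSO₃H loses HSO₄⁻: pKₐ(H₂SO₄) ≈ -3
CH₂=CHCH₂–OC(O)CF₃ loses CF₃COO⁻: pKₐ(CF₃COOH) ≈ 0.2
CH₂=CHCH₂–OAc loses AcO⁻: pKₐ(CH₃COOH) ≈ 4.8

CH₂=CHCH₂–OClO₃ > CH₂=CHCH₂–OSO₃H > CH₂=CHCH₂–OC(O)CF₃ > CH₂=CHCH₂–OAc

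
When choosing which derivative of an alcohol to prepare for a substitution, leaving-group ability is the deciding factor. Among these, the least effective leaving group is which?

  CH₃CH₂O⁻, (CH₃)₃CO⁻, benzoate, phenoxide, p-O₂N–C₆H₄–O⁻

(CH₃)₃CO⁻

Leaving-group ability tracks the stability of the departed species; conjugate-acid pKₐ is the usual yardstick (lower pKₐ → better LG).
benzoate: pKₐ(C₆H₅COOH) ≈ 4.2
p-O₂N–C₆H₄–O⁻: pKₐ(p-nitrophenol) ≈ 7.2
phenoxide: pKₐ(C₆H₅OH (phenol)) ≈ 10
CH₃CH₂O⁻: pKₐ(CH₃CH₂OH) ≈ 16
(CH₃)₃CO⁻: pKₐ(t-BuOH) ≈ 18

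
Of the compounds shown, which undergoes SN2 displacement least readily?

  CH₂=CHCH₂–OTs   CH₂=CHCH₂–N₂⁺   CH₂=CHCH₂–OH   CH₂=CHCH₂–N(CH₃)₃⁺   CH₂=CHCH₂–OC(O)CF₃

Same R in every case — rank the leaving groups.
Rank by basicity of the departing species: weakest base leaves most easily.
CH₂=CHCH₂–N₂⁺ loses N₂: no meaningful conjugate acid; N₂ departs as an exceptionally stable neutral molecule
CH₂=CHCH₂–OTs loses OTs⁻: pKₐ(p-CH₃C₆H₄SO₃H (TsOH)) ≈ -2.8
CH₂=CHCH₂–OC(O)CF₃ loses CF₃COO⁻: pKₐ(CF₃COOH) ≈ 0.2
CH₂=CHCH₂–N(CH₃)₃⁺ loses NR'₃: pKₐ(R'₃NH⁺) ≈ 10.7
CH₂=CHCH₂–OH loses OH⁻: pKₐ(H₂O) ≈ 15.7

CH₂=CHCH₂–OH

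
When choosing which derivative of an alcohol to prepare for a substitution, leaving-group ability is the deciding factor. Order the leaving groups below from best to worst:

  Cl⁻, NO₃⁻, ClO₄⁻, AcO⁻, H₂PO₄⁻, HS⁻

ClO₄⁻ > Cl⁻ > NO₃⁻ > H₂PO₄⁻ > AcO⁻ > HS⁻

ClO₄⁻: pKₐ(HClO₄) ≈ -10
Cl⁻: pKₐ(HCl) ≈ -7
NO₃⁻: pKₐ(HNO₃) ≈ -1.3
H₂PO₄⁻: pKₐ(H₃PO₄) ≈ 2.1
AcO⁻: pKₐ(CH₃COOH) ≈ 4.8
HS⁻: pKₐ(H₂S) ≈ 7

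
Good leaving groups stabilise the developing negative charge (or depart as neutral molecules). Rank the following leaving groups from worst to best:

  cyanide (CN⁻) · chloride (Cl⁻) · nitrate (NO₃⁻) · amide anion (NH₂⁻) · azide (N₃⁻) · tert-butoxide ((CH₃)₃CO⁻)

amide anion (NH₂⁻) < tert-butoxide ((CH₃)₃CO⁻) < cyanide (CN⁻) < azide (N₃⁻) < nitrate (NO₃⁻) < chloride (Cl⁻)

Rank by basicity of the departing species: weakest base leaves most easily.
chloride (Cl⁻): pKₐ(HCl) ≈ -7
nitrate (NO₃⁻): pKₐ(HNO₃) ≈ -1.3
azide (N₃⁻): pKₐ(HN₃) ≈ 4.7
cyanide (CN⁻): pKₐ(HCN) ≈ 9.2
tert-butoxide ((CH₃)₃CO⁻): pKₐ(t-BuOH) ≈ 18
amide anion (NH₂⁻): pKₐ(NH₃) ≈ 38
Reversing gives the worst-to-best order requested.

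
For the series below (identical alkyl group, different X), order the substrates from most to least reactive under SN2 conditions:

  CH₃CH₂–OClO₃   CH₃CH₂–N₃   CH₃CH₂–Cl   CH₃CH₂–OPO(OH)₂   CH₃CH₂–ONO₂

CH₃CH₂–OClO₃ > CH₃CH₂–Cl > CH₃CH₂–ONO₂ > CH₃CH₂–OPO(OH)₂ > CH₃CH₂–N₃

The skeletons are identical, so relative rate is governed entirely by leaving-group ability.
Leaving-group ability tracks the stability of the departed species; conjugate-acid pKₐ is the usual yardstick (lower pKₐ → better LG).
CH₃CH₂–OClO₃ loses ClO₄⁻: pKₐ(HClO₄) ≈ -10
CH₃CH₂–Cl loses Cl⁻: pKₐ(HCl) ≈ -7
CH₃CH₂–ONO₂ loses NO₃⁻: pKₐ(HNO₃) ≈ -1.3
CH₃CH₂–OPO(OH)₂ loses H₂PO₄⁻: pKₐ(H₃PO₄) ≈ 2.1
CH₃CH₂–N₃ loses N₃⁻: pKₐ(HN₃) ≈ 4.7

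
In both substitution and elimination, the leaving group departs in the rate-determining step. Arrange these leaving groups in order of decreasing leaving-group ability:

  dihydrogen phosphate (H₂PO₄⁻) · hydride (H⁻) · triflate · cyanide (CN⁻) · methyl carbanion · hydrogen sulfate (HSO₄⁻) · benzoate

triflate > hydrogen sulfate (HSO₄⁻) > dihydrogen phosphate (H₂PO₄⁻) > benzoate > cyanide (CN⁻) > hydride (H⁻) > methyl carbanion

Leaving-group ability tracks the stability of the departed species; conjugate-acid pKₐ is the usual yardstick (lower pKₐ → better LG).
triflate: pKₐ(CF₃SO₃H (triflic acid)) ≈ -14 — charge spread over three oxygens and a CF₃ group; the premier leaving group in synthesis
hydrogen sulfate (HSO₄⁻): pKₐ(H₂SO₄) ≈ -3
dihydrogen phosphate (H₂PO₄⁻): pKₐ(H₃PO₄) ≈ 2.1 — moderate base; biological leaving group after further activation
benzoate: pKₐ(C₆H₅COOH) ≈ 4.2 — aryl carboxylate
cyanide (CN⁻): pKₐ(HCN) ≈ 9.2 — sp carbon stabilises the charge somewhat, but still a poor LG
hydride (H⁻): pKₐ(H₂) ≈ 36 — extremely strong base; leaves only in special hydride-transfer contexts
methyl carbanion: pKₐ(CH₄) ≈ 48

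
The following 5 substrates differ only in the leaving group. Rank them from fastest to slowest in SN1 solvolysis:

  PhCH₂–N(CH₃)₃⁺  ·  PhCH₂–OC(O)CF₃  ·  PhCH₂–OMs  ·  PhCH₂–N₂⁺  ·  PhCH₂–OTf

Identical carbon frameworks mean the comparison reduces to leaving-group quality.
Rank by basicity of the departing species: weakest base leaves most easily.
PhCH₂–N₂⁺ loses N₂: no meaningful conjugate acid; N₂ departs as an exceptionally stable neutral molecule
PhCH₂–OTf loses OTf⁻: pKₐ(CF₃SO₃H (triflic acid)) ≈ -14
PhCH₂–OMs loses OMs⁻: pKₐ(CH₃SO₃H (MsOH)) ≈ -1.9
PhCH₂–OC(O)CF₃ loses CF₃COO⁻: pKₐ(CF₃COOH) ≈ 0.2
PhCH₂–N(CH₃)₃⁺ loses NR'₃: pKₐ(R'₃NH⁺) ≈ 10.7

PhCH₂–N₂⁺ > PhCH₂–OTf > PhCH₂–OMs > PhCH₂–OC(O)CF₃ > PhCH₂–N(CH₃)₃⁺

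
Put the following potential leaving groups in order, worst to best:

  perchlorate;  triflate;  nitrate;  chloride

Leaving-group ability tracks the stability of the departed species; conjugate-acid pKₐ is the usual yardstick (lower pKₐ → better LG).
triflate: pKₐ(CF₃SO₃H (triflic acid)) ≈ -14
perchlorate: pKₐ(HClO₄) ≈ -10
chloride: pKₐ(HCl) ≈ -7
nitrate: pKₐ(HNO₃) ≈ -1.3
Reversing gives the worst-to-best order requested.

nitrate < chloride < perchlorate < triflate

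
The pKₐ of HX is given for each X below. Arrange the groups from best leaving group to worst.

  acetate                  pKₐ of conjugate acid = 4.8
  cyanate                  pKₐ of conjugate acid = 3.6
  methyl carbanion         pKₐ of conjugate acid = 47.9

cyanate > acetate > methyl carbanion

Lower conjugate-acid pKₐ ⇒ weaker base ⇒ better leaving group.
Sorting by the given values: cyanate (3.6), acetate (4.8), methyl carbanion (47.9).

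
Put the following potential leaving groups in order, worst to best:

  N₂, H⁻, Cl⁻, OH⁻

The more stable X⁻ (or X) is on its own — i.e. the weaker a base it is — the better a leaving group it makes.
N₂: no meaningful conjugate acid; N₂ departs as an exceptionally stable neutral molecule
Cl⁻: pKₐ(HCl) ≈ -7
OH⁻: pKₐ(H₂O) ≈ 15.7
H⁻: pKₐ(H₂) ≈ 36 — extremely strong base; leaves only in special hydride-transfer contexts
Reversing gives the worst-to-best order requested.

H⁻ < OH⁻ < Cl⁻ < N₂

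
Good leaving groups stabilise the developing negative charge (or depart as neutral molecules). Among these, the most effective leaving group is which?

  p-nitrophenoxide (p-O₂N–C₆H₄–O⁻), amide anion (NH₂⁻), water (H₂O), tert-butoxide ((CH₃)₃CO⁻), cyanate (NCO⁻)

water (H₂O): pKₐ(H₃O⁺) ≈ -1.7
cyanate (NCO⁻): pKₐ(HOCN) ≈ 3.5
p-nitrophenoxide (p-O₂N–C₆H₄–O⁻): pKₐ(p-nitrophenol) ≈ 7.2
tert-butoxide ((CH₃)₃CO⁻): pKₐ(t-BuOH) ≈ 18
amide anion (NH₂⁻): pKₐ(NH₃) ≈ 38

water (H₂O)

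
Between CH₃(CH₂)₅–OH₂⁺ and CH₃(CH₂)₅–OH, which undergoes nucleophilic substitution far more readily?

CH₃(CH₂)₅–OH₂⁺

From CH₃(CH₂)₅–OH the departing group would be OH⁻ (pKₐ(H₂O) ≈ 15.7). Strong base; essentially never leaves without prior activation.
From CH₃(CH₂)₅–OH₂⁺ the leaving group is H₂O (pKₐ(H₃O⁺) ≈ -1.7). Neutral; leaves from a protonated alcohol (R–OH₂⁺).
(In practice CH₃(CH₂)₅–OH₂⁺ is made from CH₃(CH₂)₅–OH by protonation with strong acid, converting the leaving group from hydroxide to neutral water.)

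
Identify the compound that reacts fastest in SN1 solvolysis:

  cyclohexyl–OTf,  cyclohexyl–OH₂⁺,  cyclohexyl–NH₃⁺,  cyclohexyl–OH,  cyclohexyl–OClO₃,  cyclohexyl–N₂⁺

cyclohexyl–N₂⁺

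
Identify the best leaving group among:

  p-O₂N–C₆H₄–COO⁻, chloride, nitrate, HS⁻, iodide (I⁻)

iodide (I⁻)

Rank by basicity of the departing species: weakest base leaves most easily.
iodide (I⁻): pKₐ(HI) ≈ -10
chloride: pKₐ(HCl) ≈ -7
nitrate: pKₐ(HNO₃) ≈ -1.3
p-O₂N–C₆H₄–COO⁻: pKₐ(p-nitrobenzoic acid) ≈ 3.4
HS⁻: pKₐ(H₂S) ≈ 7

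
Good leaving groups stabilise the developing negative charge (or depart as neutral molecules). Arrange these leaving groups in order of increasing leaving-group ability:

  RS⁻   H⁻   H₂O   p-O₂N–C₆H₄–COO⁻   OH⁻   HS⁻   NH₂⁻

A good leaving group is a weak base: the lower the pKₐ of its conjugate acid, the more readily it departs.
H₂O: pKₐ(H₃O⁺) ≈ -1.7
p-O₂N–C₆H₄–COO⁻: pKₐ(p-nitrobenzoic acid) ≈ 3.4
HS⁻: pKₐ(H₂S) ≈ 7
RS⁻: pKₐ(RSH (a thiol)) ≈ 10.5
OH⁻: pKₐ(H₂O) ≈ 15.7
H⁻: pKₐ(H₂) ≈ 36
NH₂⁻: pKₐ(NH₃) ≈ 38
Listed from poorest to best leaving group as asked.

NH₂⁻ < H⁻ < OH⁻ < RS⁻ < HS⁻ < p-O₂N–C₆H₄–COO⁻ < H₂O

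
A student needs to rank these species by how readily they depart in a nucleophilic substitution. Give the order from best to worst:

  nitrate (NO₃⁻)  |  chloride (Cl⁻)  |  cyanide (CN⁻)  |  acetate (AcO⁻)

Rank by basicity of the departing species: weakest base leaves most easily.
chloride (Cl⁻): pKₐ(HCl) ≈ -7
nitrate (NO₃⁻): pKₐ(HNO₃) ≈ -1.3
acetate (AcO⁻): pKₐ(CH₃COOH) ≈ 4.8
cyanide (CN⁻): pKₐ(HCN) ≈ 9.2

chloride (Cl⁻) > nitrate (NO₃⁻) > acetate (AcO⁻) > cyanide (CN⁻)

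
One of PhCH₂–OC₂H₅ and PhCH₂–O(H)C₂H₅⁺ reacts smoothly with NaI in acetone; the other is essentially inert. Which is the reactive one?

PhCH₂–O(H)C₂H₅⁺

From PhCH₂–OC₂H₅ the departing group would be CH₃CH₂O⁻ (pKₐ(CH₃CH₂OH) ≈ 16). Strong base; alkoxides do not leave unassisted.
From PhCH₂–O(H)C₂H₅⁺ the leaving group is R'OH (pKₐ(R'OH₂⁺) ≈ -2.4). Neutral; leaves from a protonated ether (an oxonium ion, R–O(H)R'⁺).
(In practice PhCH₂–O(H)C₂H₅⁺ is made from PhCH₂–OC₂H₅ by protonation with concentrated HBr, allowing neutral ethanol, rather than ethoxide, to depart.)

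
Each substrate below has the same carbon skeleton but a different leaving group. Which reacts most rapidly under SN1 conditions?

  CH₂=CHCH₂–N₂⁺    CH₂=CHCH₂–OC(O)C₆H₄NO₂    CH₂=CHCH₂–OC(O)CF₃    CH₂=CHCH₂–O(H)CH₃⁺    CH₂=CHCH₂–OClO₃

CH₂=CHCH₂–N₂⁺

With the same alkyl group throughout, only the leaving group differentiates the rates.
The more stable X⁻ (or X) is on its own — i.e. the weaker a base it is — the better a leaving group it makes.
CH₂=CHCH₂–N₂⁺ loses N₂: no meaningful conjugate acid; N₂ departs as an exceptionally stable neutral molecule
CH₂=CHCH₂–OClO₃ loses ClO₄⁻: pKₐ(HClO₄) ≈ -10
CH₂=CHCH₂–O(H)CH₃⁺ loses R'OH: pKₐ(R'OH₂⁺) ≈ -2.4
CH₂=CHCH₂–OC(O)CF₃ loses CF₃COO⁻: pKₐ(CF₃COOH) ≈ 0.2
CH₂=CHCH₂–OC(O)C₆H₄NO₂ loses p-O₂N–C₆H₄–COO⁻: pKₐ(p-nitrobenzoic acid) ≈ 3.4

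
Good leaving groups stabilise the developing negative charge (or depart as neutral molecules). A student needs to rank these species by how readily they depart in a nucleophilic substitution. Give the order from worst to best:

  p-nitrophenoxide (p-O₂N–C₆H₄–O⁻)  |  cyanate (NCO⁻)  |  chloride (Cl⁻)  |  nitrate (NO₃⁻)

p-nitrophenoxide (p-O₂N–C₆H₄–O⁻) < cyanate (NCO⁻) < nitrate (NO₃⁻) < chloride (Cl⁻)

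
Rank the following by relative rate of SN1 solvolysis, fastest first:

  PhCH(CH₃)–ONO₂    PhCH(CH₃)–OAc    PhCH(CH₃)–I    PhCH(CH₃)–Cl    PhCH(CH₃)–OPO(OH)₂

PhCH(CH₃)–I > PhCH(CH₃)–Cl > PhCH(CH₃)–ONO₂ > PhCH(CH₃)–OPO(OH)₂ > PhCH(CH₃)–OAc

With the same alkyl group throughout, only the leaving group differentiates the rates.
A good leaving group is a weak base: the lower the pKₐ of its conjugate acid, the more readily it departs.
PhCH(CH₃)–I loses I⁻: pKₐ(HI) ≈ -10
PhCH(CH₃)–Cl loses Cl⁻: pKₐ(HCl) ≈ -7
PhCH(CH₃)–ONO₂ loses NO₃⁻: pKₐ(HNO₃) ≈ -1.3
PhCH(CH₃)–OPO(OH)₂ loses H₂PO₄⁻: pKₐ(H₃PO₄) ≈ 2.1
PhCH(CH₃)–OAc loses AcO⁻: pKₐ(CH₃COOH) ≈ 4.8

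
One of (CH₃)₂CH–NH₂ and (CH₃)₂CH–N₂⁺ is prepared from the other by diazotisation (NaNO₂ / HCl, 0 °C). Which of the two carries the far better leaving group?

From (CH₃)₂CH–NH₂ the departing group would be NH₂⁻ (pKₐ(NH₃) ≈ 38). Extremely strong base; never a leaving group.
From (CH₃)₂CH–N₂⁺ the leaving group is N₂ (no meaningful conjugate acid; N₂ departs as an exceptionally stable neutral molecule).
Diazotisation (NaNO₂ / HCl, 0 °C) works by generating a diazonium salt that expels N₂, making (CH₃)₂CH–N₂⁺ enormously more reactive.

(CH₃)₂CH–N₂⁺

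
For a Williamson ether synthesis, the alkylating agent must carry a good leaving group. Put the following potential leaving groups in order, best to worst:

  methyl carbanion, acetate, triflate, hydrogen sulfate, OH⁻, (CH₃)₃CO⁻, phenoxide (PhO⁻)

Leaving-group ability tracks the stability of the departed species; conjugate-acid pKₐ is the usual yardstick (lower pKₐ → better LG).
triflate: pKₐ(CF₃SO₃H (triflic acid)) ≈ -14 — charge spread over three oxygens and a CF₃ group; the premier leaving group in synthesis
hydrogen sulfate: pKₐ(H₂SO₄) ≈ -3 — conjugate base of a strong mineral acid
acetate: pKₐ(CH₃COOH) ≈ 4.8 — resonance-stabilised but still a weak base
phenoxide (PhO⁻): pKₐ(C₆H₅OH (phenol)) ≈ 10 — resonance into the ring helps, but still a poor LG
OH⁻: pKₐ(H₂O) ≈ 15.7 — strong base; essentially never leaves without prior activation
(CH₃)₃CO⁻: pKₐ(t-BuOH) ≈ 18 — bulky, strongly basic alkoxide
methyl carbanion: pKₐ(CH₄) ≈ 48 — unstabilised carbanion; the worst conceivable leaving group

triflate > hydrogen sulfate > acetate > phenoxide (PhO⁻) > OH⁻ > (CH₃)₃CO⁻ > methyl carbanion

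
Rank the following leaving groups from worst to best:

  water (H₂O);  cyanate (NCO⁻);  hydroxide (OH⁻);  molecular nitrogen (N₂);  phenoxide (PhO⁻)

Rank by basicity of the departing species: weakest base leaves most easily.
molecular nitrogen (N₂): no meaningful conjugate acid; N₂ departs as an exceptionally stable neutral molecule
water (H₂O): pKₐ(H₃O⁺) ≈ -1.7
cyanate (NCO⁻): pKₐ(HOCN) ≈ 3.5
phenoxide (PhO⁻): pKₐ(C₆H₅OH (phenol)) ≈ 10
hydroxide (OH⁻): pKₐ(H₂O) ≈ 15.7
Listed from poorest to best leaving group as asked.

hydroxide (OH⁻) < phenoxide (PhO⁻) < cyanate (NCO⁻) < water (H₂O) < molecular nitrogen (N₂)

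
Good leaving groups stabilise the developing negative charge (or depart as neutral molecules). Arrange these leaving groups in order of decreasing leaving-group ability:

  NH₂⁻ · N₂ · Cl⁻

Rank by basicity of the departing species: weakest base leaves most easily.
N₂: no meaningful conjugate acid; N₂ departs as an exceptionally stable neutral molecule
Cl⁻: pKₐ(HCl) ≈ -7
NH₂⁻: pKₐ(NH₃) ≈ 38

N₂ > Cl⁻ > NH₂⁻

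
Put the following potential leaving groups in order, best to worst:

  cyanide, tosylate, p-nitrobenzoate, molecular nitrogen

molecular nitrogen: no meaningful conjugate acid; N₂ departs as an exceptionally stable neutral molecule
tosylate: pKₐ(p-CH₃C₆H₄SO₃H (TsOH)) ≈ -2.8 — resonance-delocalised arenesulfonate
p-nitrobenzoate: pKₐ(p-nitrobenzoic acid) ≈ 3.4 — electron-withdrawing nitro group stabilises the carboxylate
cyanide: pKₐ(HCN) ≈ 9.2

molecular nitrogen > tosylate > p-nitrobenzoate > cyanide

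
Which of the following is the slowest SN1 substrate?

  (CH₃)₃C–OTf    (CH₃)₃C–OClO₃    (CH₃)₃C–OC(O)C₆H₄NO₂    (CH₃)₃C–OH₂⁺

The skeletons are identical, so relative rate is governed entirely by leaving-group ability.
A good leaving group is a weak base: the lower the pKₐ of its conjugate acid, the more readily it departs.
(CH₃)₃C–OTf loses OTf⁻: pKₐ(CF₃SO₃H (triflic acid)) ≈ -14
(CH₃)₃C–OClO₃ loses ClO₄⁻: pKₐ(HClO₄) ≈ -10
(CH₃)₃C–OH₂⁺ loses H₂O: pKₐ(H₃O⁺) ≈ -1.7
(CH₃)₃C–OC(O)C₆H₄NO₂ loses p-O₂N–C₆H₄–COO⁻: pKₐ(p-nitrobenzoic acid) ≈ 3.4

(CH₃)₃C–OC(O)C₆H₄NO₂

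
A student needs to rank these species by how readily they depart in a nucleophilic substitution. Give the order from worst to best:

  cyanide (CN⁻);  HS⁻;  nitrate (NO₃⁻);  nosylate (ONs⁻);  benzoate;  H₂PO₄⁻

cyanide (CN⁻) < HS⁻ < benzoate < H₂PO₄⁻ < nitrate (NO₃⁻) < nosylate (ONs⁻)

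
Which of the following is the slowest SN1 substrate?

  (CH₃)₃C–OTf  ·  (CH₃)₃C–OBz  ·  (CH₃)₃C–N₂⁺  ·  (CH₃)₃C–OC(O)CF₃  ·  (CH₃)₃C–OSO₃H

(CH₃)₃C–OBz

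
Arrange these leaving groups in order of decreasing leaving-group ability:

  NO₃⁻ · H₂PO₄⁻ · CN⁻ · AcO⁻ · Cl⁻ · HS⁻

Rank by basicity of the departing species: weakest base leaves most easily.
Cl⁻: pKₐ(HCl) ≈ -7 — moderately weak base
NO₃⁻: pKₐ(HNO₃) ≈ -1.3 — resonance-delocalised over three oxygens
H₂PO₄⁻: pKₐ(H₃PO₄) ≈ 2.1
AcO⁻: pKₐ(CH₃COOH) ≈ 4.8 — resonance-stabilised but still a weak base
HS⁻: pKₐ(H₂S) ≈ 7 — larger and more polarisable than the oxygen analogue
CN⁻: pKₐ(HCN) ≈ 9.2 — sp carbon stabilises the charge somewhat, but still a poor LG

Cl⁻ > NO₃⁻ > H₂PO₄⁻ > AcO⁻ > HS⁻ > CN⁻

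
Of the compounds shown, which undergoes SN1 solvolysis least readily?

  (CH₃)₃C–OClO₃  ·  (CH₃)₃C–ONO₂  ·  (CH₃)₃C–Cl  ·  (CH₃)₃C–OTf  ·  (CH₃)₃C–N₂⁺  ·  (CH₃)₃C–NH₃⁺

(CH₃)₃C–NH₃⁺

With the same alkyl group throughout, only the leaving group differentiates the rates.
Rank by basicity of the departing species: weakest base leaves most easily.
(CH₃)₃C–N₂⁺ loses N₂: no meaningful conjugate acid; N₂ departs as an exceptionally stable neutral molecule
(CH₃)₃C–OTf loses OTf⁻: pKₐ(CF₃SO₃H (triflic acid)) ≈ -14
(CH₃)₃C–OClO₃ loses ClO₄⁻: pKₐ(HClO₄) ≈ -10
(CH₃)₃C–Cl loses Cl⁻: pKₐ(HCl) ≈ -7
(CH₃)₃C–ONO₂ loses NO₃⁻: pKₐ(HNO₃) ≈ -1.3
(CH₃)₃C–NH₃⁺ loses NH₃: pKₐ(NH₄⁺) ≈ 9.2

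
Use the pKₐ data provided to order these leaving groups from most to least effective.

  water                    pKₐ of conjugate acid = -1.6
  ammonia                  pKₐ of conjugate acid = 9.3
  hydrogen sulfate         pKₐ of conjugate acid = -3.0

hydrogen sulfate > water > ammonia

Lower conjugate-acid pKₐ ⇒ weaker base ⇒ better leaving group.
Sorting by the given values: hydrogen sulfate (-3.0), water (-1.6), ammonia (9.3).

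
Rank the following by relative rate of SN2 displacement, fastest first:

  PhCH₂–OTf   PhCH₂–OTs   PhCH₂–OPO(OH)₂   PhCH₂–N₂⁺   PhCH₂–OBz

With the same alkyl group throughout, only the leaving group differentiates the rates.
The more stable X⁻ (or X) is on its own — i.e. the weaker a base it is — the better a leaving group it makes.
PhCH₂–N₂⁺ loses N₂: no meaningful conjugate acid; N₂ departs as an exceptionally stable neutral molecule
PhCH₂–OTf loses OTf⁻: pKₐ(CF₃SO₃H (triflic acid)) ≈ -14
PhCH₂–OTs loses OTs⁻: pKₐ(p-CH₃C₆H₄SO₃H (TsOH)) ≈ -2.8
PhCH₂–OPO(OH)₂ loses H₂PO₄⁻: pKₐ(H₃PO₄) ≈ 2.1
PhCH₂–OBz loses PhCOO⁻: pKₐ(C₆H₅COOH) ≈ 4.2

PhCH₂–N₂⁺ > PhCH₂–OTf > PhCH₂–OTs > PhCH₂–OPO(OH)₂ > PhCH₂–OBz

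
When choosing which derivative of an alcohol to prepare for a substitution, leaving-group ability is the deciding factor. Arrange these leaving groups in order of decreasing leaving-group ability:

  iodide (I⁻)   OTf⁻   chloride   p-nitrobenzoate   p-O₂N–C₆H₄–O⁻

OTf⁻ > iodide (I⁻) > chloride > p-nitrobenzoate > p-O₂N–C₆H₄–O⁻

A good leaving group is a weak base: the lower the pKₐ of its conjugate acid, the more readily it departs.
OTf⁻: pKₐ(CF₃SO₃H (triflic acid)) ≈ -14
iodide (I⁻): pKₐ(HI) ≈ -10
chloride: pKₐ(HCl) ≈ -7
p-nitrobenzoate: pKₐ(p-nitrobenzoic acid) ≈ 3.4
p-O₂N–C₆H₄–O⁻: pKₐ(p-nitrophenol) ≈ 7.2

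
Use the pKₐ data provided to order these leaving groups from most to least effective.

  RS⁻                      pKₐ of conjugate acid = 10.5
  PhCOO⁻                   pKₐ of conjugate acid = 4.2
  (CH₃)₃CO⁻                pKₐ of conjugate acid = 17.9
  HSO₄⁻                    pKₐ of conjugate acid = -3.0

HSO₄⁻ > PhCOO⁻ > RS⁻ > (CH₃)₃CO⁻

Lower conjugate-acid pKₐ ⇒ weaker base ⇒ better leaving group.
Sorting by the given values: HSO₄⁻ (-3.0), PhCOO⁻ (4.2), RS⁻ (10.5), (CH₃)₃CO⁻ (17.9).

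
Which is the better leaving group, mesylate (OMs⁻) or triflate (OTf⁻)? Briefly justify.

triflate (OTf⁻)

triflate (OTf⁻) is the better leaving group.
pKₐ(CF₃SO₃H (triflic acid)) ≈ -14 versus pKₐ(CH₃SO₃H (MsOH)) ≈ -1.9: triflate (OTf⁻) is the much weaker base.
Charge spread over three oxygens and a CF₃ group; the premier leaving group in synthesis.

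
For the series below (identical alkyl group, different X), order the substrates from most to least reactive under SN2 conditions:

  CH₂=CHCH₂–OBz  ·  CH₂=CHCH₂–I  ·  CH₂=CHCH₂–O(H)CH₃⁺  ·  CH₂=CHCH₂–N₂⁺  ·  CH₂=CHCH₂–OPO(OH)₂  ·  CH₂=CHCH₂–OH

CH₂=CHCH₂–N₂⁺ > CH₂=CHCH₂–I > CH₂=CHCH₂–O(H)CH₃⁺ > CH₂=CHCH₂–OPO(OH)₂ > CH₂=CHCH₂–OBz > CH₂=CHCH₂–OH

With the same alkyl group throughout, only the leaving group differentiates the rates.
Rank by basicity of the departing species: weakest base leaves most easily.
CH₂=CHCH₂–N₂⁺ loses N₂: no meaningful conjugate acid; N₂ departs as an exceptionally stable neutral molecule
CH₂=CHCH₂–I loses I⁻: pKₐ(HI) ≈ -10
CH₂=CHCH₂–O(H)CH₃⁺ loses R'OH: pKₐ(R'OH₂⁺) ≈ -2.4
CH₂=CHCH₂–OPO(OH)₂ loses H₂PO₄⁻: pKₐ(H₃PO₄) ≈ 2.1
CH₂=CHCH₂–OBz loses PhCOO⁻: pKₐ(C₆H₅COOH) ≈ 4.2
CH₂=CHCH₂–OH loses OH⁻: pKₐ(H₂O) ≈ 15.7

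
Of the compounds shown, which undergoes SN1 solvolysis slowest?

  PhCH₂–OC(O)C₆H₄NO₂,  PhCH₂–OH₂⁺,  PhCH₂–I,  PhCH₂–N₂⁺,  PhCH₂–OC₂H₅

Identical carbon frameworks mean the comparison reduces to leaving-group quality.
The more stable X⁻ (or X) is on its own — i.e. the weaker a base it is — the better a leaving group it makes.
PhCH₂–N₂⁺ loses N₂: no meaningful conjugate acid; N₂ departs as an exceptionally stable neutral molecule
PhCH₂–I loses I⁻: pKₐ(HI) ≈ -10
PhCH₂–OH₂⁺ loses H₂O: pKₐ(H₃O⁺) ≈ -1.7
PhCH₂–OC(O)C₆H₄NO₂ loses p-O₂N–C₆H₄–COO⁻: pKₐ(p-nitrobenzoic acid) ≈ 3.4
PhCH₂–OC₂H₅ loses CH₃CH₂O⁻: pKₐ(CH₃CH₂OH) ≈ 16

PhCH₂–OC₂H₅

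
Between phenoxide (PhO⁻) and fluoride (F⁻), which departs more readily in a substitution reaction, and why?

fluoride (F⁻) is the better leaving group.
pKₐ(HF) ≈ 3.2 versus pKₐ(C₆H₅OH (phenol)) ≈ 10: fluoride (F⁻) is the much weaker base.
Small and strongly basic; the poor halide leaving group.

fluoride (F⁻)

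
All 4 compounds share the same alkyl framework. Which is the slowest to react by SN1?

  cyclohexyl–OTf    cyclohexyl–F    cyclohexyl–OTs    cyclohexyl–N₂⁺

The skeletons are identical, so relative rate is governed entirely by leaving-group ability.
Rank by basicity of the departing species: weakest base leaves most easily.
cyclohexyl–N₂⁺ loses N₂: no meaningful conjugate acid; N₂ departs as an exceptionally stable neutral molecule
cyclohexyl–OTf loses OTf⁻: pKₐ(CF₃SO₃H (triflic acid)) ≈ -14
cyclohexyl–OTs loses OTs⁻: pKₐ(p-CH₃C₆H₄SO₃H (TsOH)) ≈ -2.8
cyclohexyl–F loses F⁻: pKₐ(HF) ≈ 3.2

cyclohexyl–F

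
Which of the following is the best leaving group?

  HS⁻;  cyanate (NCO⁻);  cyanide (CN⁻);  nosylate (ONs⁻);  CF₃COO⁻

nosylate (ONs⁻)

Leaving-group ability tracks the stability of the departed species; conjugate-acid pKₐ is the usual yardstick (lower pKₐ → better LG).
nosylate (ONs⁻): pKₐ(p-O₂NC₆H₄SO₃H) ≈ -3.5
CF₃COO⁻: pKₐ(CF₃COOH) ≈ 0.2
cyanate (NCO⁻): pKₐ(HOCN) ≈ 3.5
HS⁻: pKₐ(H₂S) ≈ 7
cyanide (CN⁻): pKₐ(HCN) ≈ 9.2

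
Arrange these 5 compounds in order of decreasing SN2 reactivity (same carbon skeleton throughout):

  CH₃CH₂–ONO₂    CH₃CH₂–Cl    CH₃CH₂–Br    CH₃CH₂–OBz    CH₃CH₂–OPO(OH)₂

With the same alkyl group throughout, only the leaving group differentiates the rates.
Rank by basicity of the departing species: weakest base leaves most easily.
CH₃CH₂–Br loses Br⁻: pKₐ(HBr) ≈ -9
CH₃CH₂–Cl loses Cl⁻: pKₐ(HCl) ≈ -7
CH₃CH₂–ONO₂ loses NO₃⁻: pKₐ(HNO₃) ≈ -1.3
CH₃CH₂–OPO(OH)₂ loses H₂PO₄⁻: pKₐ(H₃PO₄) ≈ 2.1
CH₃CH₂–OBz loses PhCOO⁻: pKₐ(C₆H₅COOH) ≈ 4.2

CH₃CH₂–Br > CH₃CH₂–Cl > CH₃CH₂–ONO₂ > CH₃CH₂–OPO(OH)₂ > CH₃CH₂–OBz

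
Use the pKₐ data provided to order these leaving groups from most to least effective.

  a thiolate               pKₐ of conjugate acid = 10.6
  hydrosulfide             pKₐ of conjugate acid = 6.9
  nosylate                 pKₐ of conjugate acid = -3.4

Lower conjugate-acid pKₐ ⇒ weaker base ⇒ better leaving group.
Sorting by the given values: nosylate (-3.4), hydrosulfide (6.9), a thiolate (10.6).

nosylate > hydrosulfide > a thiolate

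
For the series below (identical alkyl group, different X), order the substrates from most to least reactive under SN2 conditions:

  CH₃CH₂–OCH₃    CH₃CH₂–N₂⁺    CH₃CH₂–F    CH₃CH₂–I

The skeletons are identical, so relative rate is governed entirely by leaving-group ability.
Rank by basicity of the departing species: weakest base leaves most easily.
CH₃CH₂–N₂⁺ loses N₂: no meaningful conjugate acid; N₂ departs as an exceptionally stable neutral molecule
CH₃CH₂–I loses I⁻: pKₐ(HI) ≈ -10
CH₃CH₂–F loses F⁻: pKₐ(HF) ≈ 3.2
CH₃CH₂–OCH₃ loses CH₃O⁻: pKₐ(CH₃OH) ≈ 15.5

CH₃CH₂–N₂⁺ > CH₃CH₂–I > CH₃CH₂–F > CH₃CH₂–OCH₃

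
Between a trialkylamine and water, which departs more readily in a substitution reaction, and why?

water is the better leaving group.
pKₐ(H₃O⁺) ≈ -1.7 versus pKₐ(R'₃NH⁺) ≈ 10.7: water is the much weaker base.
Neutral; leaves from a protonated alcohol (R–OH₂⁺).

water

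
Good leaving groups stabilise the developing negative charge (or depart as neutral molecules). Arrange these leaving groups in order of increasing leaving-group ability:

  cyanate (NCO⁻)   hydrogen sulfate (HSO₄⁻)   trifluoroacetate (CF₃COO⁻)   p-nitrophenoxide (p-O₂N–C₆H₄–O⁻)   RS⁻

RS⁻ < p-nitrophenoxide (p-O₂N–C₆H₄–O⁻) < cyanate (NCO⁻) < trifluoroacetate (CF₃COO⁻) < hydrogen sulfate (HSO₄⁻)

Leaving-group ability tracks the stability of the departed species; conjugate-acid pKₐ is the usual yardstick (lower pKₐ → better LG).
hydrogen sulfate (HSO₄⁻): pKₐ(H₂SO₄) ≈ -3 — conjugate base of a strong mineral acid
trifluoroacetate (CF₃COO⁻): pKₐ(CF₃COOH) ≈ 0.2 — strongly electron-withdrawing CF₃ stabilises the carboxylate
cyanate (NCO⁻): pKₐ(HOCN) ≈ 3.5
p-nitrophenoxide (p-O₂N–C₆H₄–O⁻): pKₐ(p-nitrophenol) ≈ 7.2 — nitro group delocalises the charge; the classic chromogenic LG
RS⁻: pKₐ(RSH (a thiol)) ≈ 10.5
The question asks for worst first, so the sequence is read in increasing leaving-group ability.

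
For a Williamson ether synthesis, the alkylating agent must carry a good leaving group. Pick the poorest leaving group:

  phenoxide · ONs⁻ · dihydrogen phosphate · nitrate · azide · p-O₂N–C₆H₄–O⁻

phenoxide

A good leaving group is a weak base: the lower the pKₐ of its conjugate acid, the more readily it departs.
ONs⁻: pKₐ(p-O₂NC₆H₄SO₃H) ≈ -3.5
nitrate: pKₐ(HNO₃) ≈ -1.3
dihydrogen phosphate: pKₐ(H₃PO₄) ≈ 2.1
azide: pKₐ(HN₃) ≈ 4.7
p-O₂N–C₆H₄–O⁻: pKₐ(p-nitrophenol) ≈ 7.2
phenoxide: pKₐ(C₆H₅OH (phenol)) ≈ 10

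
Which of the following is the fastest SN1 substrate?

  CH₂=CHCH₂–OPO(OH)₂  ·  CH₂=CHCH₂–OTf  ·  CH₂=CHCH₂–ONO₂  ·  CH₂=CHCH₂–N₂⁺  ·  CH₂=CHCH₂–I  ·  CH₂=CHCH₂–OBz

CH₂=CHCH₂–N₂⁺

Same R in every case — rank the leaving groups.
A good leaving group is a weak base: the lower the pKₐ of its conjugate acid, the more readily it departs.
CH₂=CHCH₂–N₂⁺ loses N₂: no meaningful conjugate acid; N₂ departs as an exceptionally stable neutral molecule
CH₂=CHCH₂–OTf loses OTf⁻: pKₐ(CF₃SO₃H (triflic acid)) ≈ -14
CH₂=CHCH₂–I loses I⁻: pKₐ(HI) ≈ -10
CH₂=CHCH₂–ONO₂ loses NO₃⁻: pKₐ(HNO₃) ≈ -1.3
CH₂=CHCH₂–OPO(OH)₂ loses H₂PO₄⁻: pKₐ(H₃PO₄) ≈ 2.1
CH₂=CHCH₂–OBz loses PhCOO⁻: pKₐ(C₆H₅COOH) ≈ 4.2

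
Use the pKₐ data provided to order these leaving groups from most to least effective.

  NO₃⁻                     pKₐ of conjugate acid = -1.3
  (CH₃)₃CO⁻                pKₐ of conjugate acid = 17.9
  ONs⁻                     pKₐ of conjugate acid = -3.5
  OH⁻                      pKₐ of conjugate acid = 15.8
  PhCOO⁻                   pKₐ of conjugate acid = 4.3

Lower conjugate-acid pKₐ ⇒ weaker base ⇒ better leaving group.
Sorting by the given values: ONs⁻ (-3.5), NO₃⁻ (-1.3), PhCOO⁻ (4.3), OH⁻ (15.8), (CH₃)₃CO⁻ (17.9).

ONs⁻ > NO₃⁻ > PhCOO⁻ > OH⁻ > (CH₃)₃CO⁻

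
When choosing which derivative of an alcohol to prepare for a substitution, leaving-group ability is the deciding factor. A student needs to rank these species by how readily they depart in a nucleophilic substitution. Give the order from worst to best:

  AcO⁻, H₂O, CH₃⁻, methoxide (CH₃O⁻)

A good leaving group is a weak base: the lower the pKₐ of its conjugate acid, the more readily it departs.
H₂O: pKₐ(H₃O⁺) ≈ -1.7
AcO⁻: pKₐ(CH₃COOH) ≈ 4.8
methoxide (CH₃O⁻): pKₐ(CH₃OH) ≈ 15.5
CH₃⁻: pKₐ(CH₄) ≈ 48
Listed from poorest to best leaving group as asked.

CH₃⁻ < methoxide (CH₃O⁻) < AcO⁻ < H₂O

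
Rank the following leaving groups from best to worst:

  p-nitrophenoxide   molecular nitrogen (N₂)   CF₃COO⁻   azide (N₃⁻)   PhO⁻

molecular nitrogen (N₂) > CF₃COO⁻ > azide (N₃⁻) > p-nitrophenoxide > PhO⁻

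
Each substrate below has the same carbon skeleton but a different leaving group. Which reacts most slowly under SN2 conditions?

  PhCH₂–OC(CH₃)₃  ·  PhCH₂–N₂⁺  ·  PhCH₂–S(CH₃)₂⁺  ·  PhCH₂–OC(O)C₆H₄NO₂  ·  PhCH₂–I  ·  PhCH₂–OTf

PhCH₂–OC(CH₃)₃

With the same alkyl group throughout, only the leaving group differentiates the rates.
Rank by basicity of the departing species: weakest base leaves most easily.
PhCH₂–N₂⁺ loses N₂: no meaningful conjugate acid; N₂ departs as an exceptionally stable neutral molecule
PhCH₂–OTf loses OTf⁻: pKₐ(CF₃SO₃H (triflic acid)) ≈ -14
PhCH₂–I loses I⁻: pKₐ(HI) ≈ -10
PhCH₂–S(CH₃)₂⁺ loses SR'₂: pKₐ(R'₂SH⁺) ≈ -7
PhCH₂–OC(O)C₆H₄NO₂ loses p-O₂N–C₆H₄–COO⁻: pKₐ(p-nitrobenzoic acid) ≈ 3.4
PhCH₂–OC(CH₃)₃ loses (CH₃)₃CO⁻: pKₐ(t-BuOH) ≈ 18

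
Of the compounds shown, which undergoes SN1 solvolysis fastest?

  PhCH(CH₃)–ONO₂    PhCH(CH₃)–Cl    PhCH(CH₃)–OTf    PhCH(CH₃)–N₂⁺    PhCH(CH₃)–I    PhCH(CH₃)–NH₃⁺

PhCH(CH₃)–N₂⁺

With the same alkyl group throughout, only the leaving group differentiates the rates.
Rank by basicity of the departing species: weakest base leaves most easily.
PhCH(CH₃)–N₂⁺ loses N₂: no meaningful conjugate acid; N₂ departs as an exceptionally stable neutral molecule
PhCH(CH₃)–OTf loses OTf⁻: pKₐ(CF₃SO₃H (triflic acid)) ≈ -14
PhCH(CH₃)–I loses I⁻: pKₐ(HI) ≈ -10
PhCH(CH₃)–Cl loses Cl⁻: pKₐ(HCl) ≈ -7
PhCH(CH₃)–ONO₂ loses NO₃⁻: pKₐ(HNO₃) ≈ -1.3
PhCH(CH₃)–NH₃⁺ loses NH₃: pKₐ(NH₄⁺) ≈ 9.2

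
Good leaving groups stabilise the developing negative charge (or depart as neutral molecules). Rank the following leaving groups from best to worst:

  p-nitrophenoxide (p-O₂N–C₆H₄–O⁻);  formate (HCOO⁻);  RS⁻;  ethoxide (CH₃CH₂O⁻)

formate (HCOO⁻): pKₐ(HCOOH) ≈ 3.8 — resonance-stabilised carboxylate
p-nitrophenoxide (p-O₂N–C₆H₄–O⁻): pKₐ(p-nitrophenol) ≈ 7.2 — nitro group delocalises the charge; the classic chromogenic LG
RS⁻: pKₐ(RSH (a thiol)) ≈ 10.5 — moderately basic; rarely leaves without activation
ethoxide (CH₃CH₂O⁻): pKₐ(CH₃CH₂OH) ≈ 16 — strong base; alkoxides do not leave unassisted

formate (HCOO⁻) > p-nitrophenoxide (p-O₂N–C₆H₄–O⁻) > RS⁻ > ethoxide (CH₃CH₂O⁻)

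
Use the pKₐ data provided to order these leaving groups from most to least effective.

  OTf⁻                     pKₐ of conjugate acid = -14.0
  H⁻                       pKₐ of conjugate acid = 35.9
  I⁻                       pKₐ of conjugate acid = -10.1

Lower conjugate-acid pKₐ ⇒ weaker base ⇒ better leaving group.
Sorting by the given values: OTf⁻ (-14.0), I⁻ (-10.1), H⁻ (35.9).

OTf⁻ > I⁻ > H⁻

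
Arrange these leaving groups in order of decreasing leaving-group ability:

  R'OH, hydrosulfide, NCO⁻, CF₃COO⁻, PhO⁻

R'OH > CF₃COO⁻ > NCO⁻ > hydrosulfide > PhO⁻

Rank by basicity of the departing species: weakest base leaves most easily.
R'OH: pKₐ(R'OH₂⁺) ≈ -2.4
CF₃COO⁻: pKₐ(CF₃COOH) ≈ 0.2 — strongly electron-withdrawing CF₃ stabilises the carboxylate
NCO⁻: pKₐ(HOCN) ≈ 3.5 — resonance between N and O
hydrosulfide: pKₐ(H₂S) ≈ 7 — larger and more polarisable than the oxygen analogue
PhO⁻: pKₐ(C₆H₅OH (phenol)) ≈ 10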